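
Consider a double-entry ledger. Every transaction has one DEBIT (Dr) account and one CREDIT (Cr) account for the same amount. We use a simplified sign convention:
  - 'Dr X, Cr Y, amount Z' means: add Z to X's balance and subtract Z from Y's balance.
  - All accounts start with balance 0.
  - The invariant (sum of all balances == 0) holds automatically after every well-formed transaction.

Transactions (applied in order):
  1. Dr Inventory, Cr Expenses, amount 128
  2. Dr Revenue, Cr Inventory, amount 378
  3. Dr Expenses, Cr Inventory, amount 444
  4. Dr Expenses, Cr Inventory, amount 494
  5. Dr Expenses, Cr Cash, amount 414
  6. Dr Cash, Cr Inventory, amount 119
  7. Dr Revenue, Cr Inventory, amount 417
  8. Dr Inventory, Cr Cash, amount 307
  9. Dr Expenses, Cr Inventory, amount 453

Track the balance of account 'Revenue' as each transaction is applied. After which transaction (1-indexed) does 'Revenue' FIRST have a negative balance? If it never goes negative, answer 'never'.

Answer: never

Derivation:
After txn 1: Revenue=0
After txn 2: Revenue=378
After txn 3: Revenue=378
After txn 4: Revenue=378
After txn 5: Revenue=378
After txn 6: Revenue=378
After txn 7: Revenue=795
After txn 8: Revenue=795
After txn 9: Revenue=795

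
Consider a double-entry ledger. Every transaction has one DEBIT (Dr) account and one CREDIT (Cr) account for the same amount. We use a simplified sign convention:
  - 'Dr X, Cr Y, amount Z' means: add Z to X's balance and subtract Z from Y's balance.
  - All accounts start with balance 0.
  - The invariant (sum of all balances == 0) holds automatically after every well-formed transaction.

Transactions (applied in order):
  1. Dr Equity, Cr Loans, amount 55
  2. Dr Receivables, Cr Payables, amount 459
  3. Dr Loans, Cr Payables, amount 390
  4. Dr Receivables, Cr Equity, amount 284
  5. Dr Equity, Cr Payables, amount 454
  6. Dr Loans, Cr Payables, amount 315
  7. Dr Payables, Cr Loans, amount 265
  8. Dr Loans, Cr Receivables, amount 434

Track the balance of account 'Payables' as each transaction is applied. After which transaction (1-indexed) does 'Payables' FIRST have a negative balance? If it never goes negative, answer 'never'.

Answer: 2

Derivation:
After txn 1: Payables=0
After txn 2: Payables=-459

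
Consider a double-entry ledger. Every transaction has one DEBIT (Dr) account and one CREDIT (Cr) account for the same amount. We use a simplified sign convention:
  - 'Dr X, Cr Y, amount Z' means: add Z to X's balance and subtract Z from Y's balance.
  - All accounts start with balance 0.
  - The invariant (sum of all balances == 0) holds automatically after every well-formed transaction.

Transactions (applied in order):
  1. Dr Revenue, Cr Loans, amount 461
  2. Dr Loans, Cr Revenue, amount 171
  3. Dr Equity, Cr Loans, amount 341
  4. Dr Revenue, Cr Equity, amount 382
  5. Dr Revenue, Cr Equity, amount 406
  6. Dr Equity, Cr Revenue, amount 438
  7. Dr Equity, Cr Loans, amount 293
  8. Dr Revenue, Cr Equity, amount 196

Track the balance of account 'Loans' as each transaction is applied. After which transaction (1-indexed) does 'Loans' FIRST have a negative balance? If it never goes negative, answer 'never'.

Answer: 1

Derivation:
After txn 1: Loans=-461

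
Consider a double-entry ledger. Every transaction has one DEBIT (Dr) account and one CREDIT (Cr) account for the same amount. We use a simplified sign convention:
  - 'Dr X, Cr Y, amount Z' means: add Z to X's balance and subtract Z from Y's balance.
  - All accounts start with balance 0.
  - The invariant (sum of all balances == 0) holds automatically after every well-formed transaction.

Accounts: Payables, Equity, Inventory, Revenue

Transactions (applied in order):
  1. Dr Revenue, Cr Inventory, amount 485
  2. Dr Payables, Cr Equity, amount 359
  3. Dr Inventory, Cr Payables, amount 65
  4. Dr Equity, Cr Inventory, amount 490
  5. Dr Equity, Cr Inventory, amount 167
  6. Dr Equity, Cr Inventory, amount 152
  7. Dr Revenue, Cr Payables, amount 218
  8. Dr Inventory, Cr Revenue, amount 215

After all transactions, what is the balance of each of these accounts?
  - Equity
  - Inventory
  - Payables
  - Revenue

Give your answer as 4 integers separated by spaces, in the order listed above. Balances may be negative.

After txn 1 (Dr Revenue, Cr Inventory, amount 485): Inventory=-485 Revenue=485
After txn 2 (Dr Payables, Cr Equity, amount 359): Equity=-359 Inventory=-485 Payables=359 Revenue=485
After txn 3 (Dr Inventory, Cr Payables, amount 65): Equity=-359 Inventory=-420 Payables=294 Revenue=485
After txn 4 (Dr Equity, Cr Inventory, amount 490): Equity=131 Inventory=-910 Payables=294 Revenue=485
After txn 5 (Dr Equity, Cr Inventory, amount 167): Equity=298 Inventory=-1077 Payables=294 Revenue=485
After txn 6 (Dr Equity, Cr Inventory, amount 152): Equity=450 Inventory=-1229 Payables=294 Revenue=485
After txn 7 (Dr Revenue, Cr Payables, amount 218): Equity=450 Inventory=-1229 Payables=76 Revenue=703
After txn 8 (Dr Inventory, Cr Revenue, amount 215): Equity=450 Inventory=-1014 Payables=76 Revenue=488

Answer: 450 -1014 76 488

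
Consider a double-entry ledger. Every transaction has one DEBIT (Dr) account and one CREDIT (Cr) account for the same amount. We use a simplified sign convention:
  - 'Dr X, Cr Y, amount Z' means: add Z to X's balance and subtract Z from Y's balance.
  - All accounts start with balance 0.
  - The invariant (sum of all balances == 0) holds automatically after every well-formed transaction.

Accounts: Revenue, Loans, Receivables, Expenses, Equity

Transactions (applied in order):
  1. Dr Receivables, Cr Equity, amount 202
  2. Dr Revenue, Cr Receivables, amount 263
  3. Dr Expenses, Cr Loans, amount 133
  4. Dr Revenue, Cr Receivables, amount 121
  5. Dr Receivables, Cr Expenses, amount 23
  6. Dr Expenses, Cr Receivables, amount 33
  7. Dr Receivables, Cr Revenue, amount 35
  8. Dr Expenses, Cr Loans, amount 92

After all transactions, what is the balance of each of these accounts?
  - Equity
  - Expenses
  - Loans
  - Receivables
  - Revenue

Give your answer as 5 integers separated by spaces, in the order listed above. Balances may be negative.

After txn 1 (Dr Receivables, Cr Equity, amount 202): Equity=-202 Receivables=202
After txn 2 (Dr Revenue, Cr Receivables, amount 263): Equity=-202 Receivables=-61 Revenue=263
After txn 3 (Dr Expenses, Cr Loans, amount 133): Equity=-202 Expenses=133 Loans=-133 Receivables=-61 Revenue=263
After txn 4 (Dr Revenue, Cr Receivables, amount 121): Equity=-202 Expenses=133 Loans=-133 Receivables=-182 Revenue=384
After txn 5 (Dr Receivables, Cr Expenses, amount 23): Equity=-202 Expenses=110 Loans=-133 Receivables=-159 Revenue=384
After txn 6 (Dr Expenses, Cr Receivables, amount 33): Equity=-202 Expenses=143 Loans=-133 Receivables=-192 Revenue=384
After txn 7 (Dr Receivables, Cr Revenue, amount 35): Equity=-202 Expenses=143 Loans=-133 Receivables=-157 Revenue=349
After txn 8 (Dr Expenses, Cr Loans, amount 92): Equity=-202 Expenses=235 Loans=-225 Receivables=-157 Revenue=349

Answer: -202 235 -225 -157 349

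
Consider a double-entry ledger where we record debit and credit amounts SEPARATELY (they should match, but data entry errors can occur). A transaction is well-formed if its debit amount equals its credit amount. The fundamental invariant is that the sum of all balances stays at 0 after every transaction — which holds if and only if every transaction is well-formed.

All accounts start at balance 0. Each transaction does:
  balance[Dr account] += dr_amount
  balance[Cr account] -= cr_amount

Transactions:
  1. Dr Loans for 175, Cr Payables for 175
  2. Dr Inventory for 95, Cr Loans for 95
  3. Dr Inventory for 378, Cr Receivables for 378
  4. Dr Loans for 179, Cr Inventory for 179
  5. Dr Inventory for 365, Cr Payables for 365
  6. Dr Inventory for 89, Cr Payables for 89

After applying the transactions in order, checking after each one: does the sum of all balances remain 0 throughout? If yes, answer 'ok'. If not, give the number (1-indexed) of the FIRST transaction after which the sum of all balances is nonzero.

Answer: ok

Derivation:
After txn 1: dr=175 cr=175 sum_balances=0
After txn 2: dr=95 cr=95 sum_balances=0
After txn 3: dr=378 cr=378 sum_balances=0
After txn 4: dr=179 cr=179 sum_balances=0
After txn 5: dr=365 cr=365 sum_balances=0
After txn 6: dr=89 cr=89 sum_balances=0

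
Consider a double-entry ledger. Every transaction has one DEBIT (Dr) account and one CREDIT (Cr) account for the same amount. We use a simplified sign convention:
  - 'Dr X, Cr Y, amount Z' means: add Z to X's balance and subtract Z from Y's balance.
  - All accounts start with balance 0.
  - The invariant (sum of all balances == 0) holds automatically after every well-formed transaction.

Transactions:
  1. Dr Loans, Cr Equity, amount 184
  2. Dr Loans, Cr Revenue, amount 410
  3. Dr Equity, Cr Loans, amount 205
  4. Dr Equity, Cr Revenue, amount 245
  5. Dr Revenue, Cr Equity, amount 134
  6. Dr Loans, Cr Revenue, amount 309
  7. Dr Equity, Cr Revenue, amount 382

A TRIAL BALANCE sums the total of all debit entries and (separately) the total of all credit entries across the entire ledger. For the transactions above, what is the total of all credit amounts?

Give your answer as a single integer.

Txn 1: credit+=184
Txn 2: credit+=410
Txn 3: credit+=205
Txn 4: credit+=245
Txn 5: credit+=134
Txn 6: credit+=309
Txn 7: credit+=382
Total credits = 1869

Answer: 1869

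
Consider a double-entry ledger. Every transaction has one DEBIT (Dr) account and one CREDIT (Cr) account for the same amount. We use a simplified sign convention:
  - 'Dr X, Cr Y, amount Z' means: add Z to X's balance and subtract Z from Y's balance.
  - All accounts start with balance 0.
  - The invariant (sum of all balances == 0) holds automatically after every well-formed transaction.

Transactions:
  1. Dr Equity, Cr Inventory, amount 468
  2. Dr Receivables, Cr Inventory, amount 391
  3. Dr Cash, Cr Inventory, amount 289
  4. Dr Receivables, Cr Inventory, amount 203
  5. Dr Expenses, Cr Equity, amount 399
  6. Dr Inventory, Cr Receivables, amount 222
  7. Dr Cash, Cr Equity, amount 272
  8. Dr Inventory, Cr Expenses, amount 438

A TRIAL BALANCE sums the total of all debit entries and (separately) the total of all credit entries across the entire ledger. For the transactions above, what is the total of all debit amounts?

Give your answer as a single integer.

Answer: 2682

Derivation:
Txn 1: debit+=468
Txn 2: debit+=391
Txn 3: debit+=289
Txn 4: debit+=203
Txn 5: debit+=399
Txn 6: debit+=222
Txn 7: debit+=272
Txn 8: debit+=438
Total debits = 2682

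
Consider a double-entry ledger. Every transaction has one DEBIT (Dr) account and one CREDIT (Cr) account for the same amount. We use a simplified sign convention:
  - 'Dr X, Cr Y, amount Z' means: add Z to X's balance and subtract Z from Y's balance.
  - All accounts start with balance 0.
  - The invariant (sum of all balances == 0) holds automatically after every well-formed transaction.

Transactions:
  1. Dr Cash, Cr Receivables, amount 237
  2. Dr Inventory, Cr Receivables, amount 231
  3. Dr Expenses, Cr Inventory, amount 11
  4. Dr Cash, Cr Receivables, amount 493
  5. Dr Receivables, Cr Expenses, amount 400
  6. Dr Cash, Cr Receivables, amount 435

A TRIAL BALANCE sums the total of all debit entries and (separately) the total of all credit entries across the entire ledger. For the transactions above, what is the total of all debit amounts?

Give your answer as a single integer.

Txn 1: debit+=237
Txn 2: debit+=231
Txn 3: debit+=11
Txn 4: debit+=493
Txn 5: debit+=400
Txn 6: debit+=435
Total debits = 1807

Answer: 1807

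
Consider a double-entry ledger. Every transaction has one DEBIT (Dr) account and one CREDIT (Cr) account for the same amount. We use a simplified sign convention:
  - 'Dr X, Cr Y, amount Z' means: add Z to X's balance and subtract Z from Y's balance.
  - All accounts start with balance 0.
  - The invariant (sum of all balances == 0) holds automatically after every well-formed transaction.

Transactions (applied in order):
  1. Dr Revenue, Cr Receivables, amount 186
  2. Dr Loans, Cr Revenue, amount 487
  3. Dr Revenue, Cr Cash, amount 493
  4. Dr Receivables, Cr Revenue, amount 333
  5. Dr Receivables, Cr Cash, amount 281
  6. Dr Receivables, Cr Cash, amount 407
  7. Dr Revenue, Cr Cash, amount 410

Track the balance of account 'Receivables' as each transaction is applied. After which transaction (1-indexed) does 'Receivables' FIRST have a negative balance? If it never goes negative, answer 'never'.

Answer: 1

Derivation:
After txn 1: Receivables=-186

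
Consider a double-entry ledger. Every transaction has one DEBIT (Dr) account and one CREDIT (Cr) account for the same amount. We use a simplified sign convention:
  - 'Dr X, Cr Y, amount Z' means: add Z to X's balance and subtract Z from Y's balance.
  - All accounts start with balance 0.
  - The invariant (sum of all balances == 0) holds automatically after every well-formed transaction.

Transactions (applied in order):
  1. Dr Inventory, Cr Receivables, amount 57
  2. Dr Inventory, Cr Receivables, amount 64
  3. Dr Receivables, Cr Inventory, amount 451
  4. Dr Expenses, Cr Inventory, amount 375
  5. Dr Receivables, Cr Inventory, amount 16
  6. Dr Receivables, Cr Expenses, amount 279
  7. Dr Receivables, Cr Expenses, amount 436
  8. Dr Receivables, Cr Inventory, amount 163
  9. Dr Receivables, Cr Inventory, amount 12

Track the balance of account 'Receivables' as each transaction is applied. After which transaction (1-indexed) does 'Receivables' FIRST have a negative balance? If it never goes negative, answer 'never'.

After txn 1: Receivables=-57

Answer: 1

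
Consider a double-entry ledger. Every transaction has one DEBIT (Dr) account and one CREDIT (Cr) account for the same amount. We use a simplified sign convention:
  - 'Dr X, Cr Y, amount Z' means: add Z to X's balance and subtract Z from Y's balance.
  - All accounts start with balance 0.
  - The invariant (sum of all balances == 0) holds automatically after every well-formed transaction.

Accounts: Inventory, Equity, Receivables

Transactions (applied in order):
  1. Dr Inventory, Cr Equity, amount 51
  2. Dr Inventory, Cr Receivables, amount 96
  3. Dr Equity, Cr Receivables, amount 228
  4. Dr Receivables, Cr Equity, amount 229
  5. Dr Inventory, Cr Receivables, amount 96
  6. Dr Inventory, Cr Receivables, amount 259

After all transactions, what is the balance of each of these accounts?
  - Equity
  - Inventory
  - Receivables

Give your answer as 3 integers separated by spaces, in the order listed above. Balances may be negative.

After txn 1 (Dr Inventory, Cr Equity, amount 51): Equity=-51 Inventory=51
After txn 2 (Dr Inventory, Cr Receivables, amount 96): Equity=-51 Inventory=147 Receivables=-96
After txn 3 (Dr Equity, Cr Receivables, amount 228): Equity=177 Inventory=147 Receivables=-324
After txn 4 (Dr Receivables, Cr Equity, amount 229): Equity=-52 Inventory=147 Receivables=-95
After txn 5 (Dr Inventory, Cr Receivables, amount 96): Equity=-52 Inventory=243 Receivables=-191
After txn 6 (Dr Inventory, Cr Receivables, amount 259): Equity=-52 Inventory=502 Receivables=-450

Answer: -52 502 -450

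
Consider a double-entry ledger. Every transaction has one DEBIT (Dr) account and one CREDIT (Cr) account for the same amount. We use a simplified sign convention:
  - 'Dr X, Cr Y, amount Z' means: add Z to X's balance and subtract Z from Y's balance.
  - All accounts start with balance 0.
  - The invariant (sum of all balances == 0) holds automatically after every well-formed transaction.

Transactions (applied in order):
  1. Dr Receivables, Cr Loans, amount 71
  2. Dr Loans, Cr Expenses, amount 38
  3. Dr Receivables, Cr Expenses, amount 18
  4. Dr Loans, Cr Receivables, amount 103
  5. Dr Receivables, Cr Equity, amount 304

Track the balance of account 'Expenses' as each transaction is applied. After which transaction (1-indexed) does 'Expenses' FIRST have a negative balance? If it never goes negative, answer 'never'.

Answer: 2

Derivation:
After txn 1: Expenses=0
After txn 2: Expenses=-38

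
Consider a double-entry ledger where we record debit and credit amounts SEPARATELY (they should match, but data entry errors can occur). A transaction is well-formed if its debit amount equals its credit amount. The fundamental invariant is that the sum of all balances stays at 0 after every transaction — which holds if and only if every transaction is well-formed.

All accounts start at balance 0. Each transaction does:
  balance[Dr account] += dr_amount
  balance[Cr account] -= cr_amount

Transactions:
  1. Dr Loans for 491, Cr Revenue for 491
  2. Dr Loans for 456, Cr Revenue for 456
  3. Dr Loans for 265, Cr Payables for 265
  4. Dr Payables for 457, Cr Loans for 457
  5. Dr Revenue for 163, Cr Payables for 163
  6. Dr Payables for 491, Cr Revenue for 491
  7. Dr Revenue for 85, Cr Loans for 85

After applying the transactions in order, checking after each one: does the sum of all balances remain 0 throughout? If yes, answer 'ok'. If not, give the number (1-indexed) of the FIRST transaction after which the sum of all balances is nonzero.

Answer: ok

Derivation:
After txn 1: dr=491 cr=491 sum_balances=0
After txn 2: dr=456 cr=456 sum_balances=0
After txn 3: dr=265 cr=265 sum_balances=0
After txn 4: dr=457 cr=457 sum_balances=0
After txn 5: dr=163 cr=163 sum_balances=0
After txn 6: dr=491 cr=491 sum_balances=0
After txn 7: dr=85 cr=85 sum_balances=0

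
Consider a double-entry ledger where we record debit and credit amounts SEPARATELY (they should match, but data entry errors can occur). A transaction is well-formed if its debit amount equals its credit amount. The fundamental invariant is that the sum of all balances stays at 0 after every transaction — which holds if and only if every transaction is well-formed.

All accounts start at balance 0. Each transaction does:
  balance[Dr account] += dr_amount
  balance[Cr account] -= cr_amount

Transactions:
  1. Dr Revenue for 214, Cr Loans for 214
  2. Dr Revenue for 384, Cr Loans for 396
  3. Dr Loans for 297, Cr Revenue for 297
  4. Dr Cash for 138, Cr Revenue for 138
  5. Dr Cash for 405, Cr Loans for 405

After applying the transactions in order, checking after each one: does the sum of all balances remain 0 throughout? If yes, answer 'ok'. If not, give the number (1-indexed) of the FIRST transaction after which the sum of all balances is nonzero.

After txn 1: dr=214 cr=214 sum_balances=0
After txn 2: dr=384 cr=396 sum_balances=-12
After txn 3: dr=297 cr=297 sum_balances=-12
After txn 4: dr=138 cr=138 sum_balances=-12
After txn 5: dr=405 cr=405 sum_balances=-12

Answer: 2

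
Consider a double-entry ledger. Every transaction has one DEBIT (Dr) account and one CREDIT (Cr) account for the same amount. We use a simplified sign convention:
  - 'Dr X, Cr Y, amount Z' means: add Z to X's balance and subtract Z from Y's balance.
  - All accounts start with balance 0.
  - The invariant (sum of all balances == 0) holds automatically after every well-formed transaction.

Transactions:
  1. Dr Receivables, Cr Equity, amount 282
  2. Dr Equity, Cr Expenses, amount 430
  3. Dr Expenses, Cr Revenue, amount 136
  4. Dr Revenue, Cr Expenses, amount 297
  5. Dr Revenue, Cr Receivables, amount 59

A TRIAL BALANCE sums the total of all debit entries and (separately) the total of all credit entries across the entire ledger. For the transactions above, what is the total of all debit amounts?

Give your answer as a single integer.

Answer: 1204

Derivation:
Txn 1: debit+=282
Txn 2: debit+=430
Txn 3: debit+=136
Txn 4: debit+=297
Txn 5: debit+=59
Total debits = 1204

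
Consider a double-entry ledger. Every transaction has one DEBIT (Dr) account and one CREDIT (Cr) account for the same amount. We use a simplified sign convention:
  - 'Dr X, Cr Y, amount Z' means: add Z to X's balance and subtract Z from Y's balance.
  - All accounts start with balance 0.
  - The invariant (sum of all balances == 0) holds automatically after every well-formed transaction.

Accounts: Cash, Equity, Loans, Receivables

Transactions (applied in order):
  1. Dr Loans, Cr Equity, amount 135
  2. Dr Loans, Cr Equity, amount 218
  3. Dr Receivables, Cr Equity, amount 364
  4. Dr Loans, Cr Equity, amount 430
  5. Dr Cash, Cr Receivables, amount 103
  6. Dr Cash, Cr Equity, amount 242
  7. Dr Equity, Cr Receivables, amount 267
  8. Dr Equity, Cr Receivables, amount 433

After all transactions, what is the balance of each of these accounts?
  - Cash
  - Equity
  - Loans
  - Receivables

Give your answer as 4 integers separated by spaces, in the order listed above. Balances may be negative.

Answer: 345 -689 783 -439

Derivation:
After txn 1 (Dr Loans, Cr Equity, amount 135): Equity=-135 Loans=135
After txn 2 (Dr Loans, Cr Equity, amount 218): Equity=-353 Loans=353
After txn 3 (Dr Receivables, Cr Equity, amount 364): Equity=-717 Loans=353 Receivables=364
After txn 4 (Dr Loans, Cr Equity, amount 430): Equity=-1147 Loans=783 Receivables=364
After txn 5 (Dr Cash, Cr Receivables, amount 103): Cash=103 Equity=-1147 Loans=783 Receivables=261
After txn 6 (Dr Cash, Cr Equity, amount 242): Cash=345 Equity=-1389 Loans=783 Receivables=261
After txn 7 (Dr Equity, Cr Receivables, amount 267): Cash=345 Equity=-1122 Loans=783 Receivables=-6
After txn 8 (Dr Equity, Cr Receivables, amount 433): Cash=345 Equity=-689 Loans=783 Receivables=-439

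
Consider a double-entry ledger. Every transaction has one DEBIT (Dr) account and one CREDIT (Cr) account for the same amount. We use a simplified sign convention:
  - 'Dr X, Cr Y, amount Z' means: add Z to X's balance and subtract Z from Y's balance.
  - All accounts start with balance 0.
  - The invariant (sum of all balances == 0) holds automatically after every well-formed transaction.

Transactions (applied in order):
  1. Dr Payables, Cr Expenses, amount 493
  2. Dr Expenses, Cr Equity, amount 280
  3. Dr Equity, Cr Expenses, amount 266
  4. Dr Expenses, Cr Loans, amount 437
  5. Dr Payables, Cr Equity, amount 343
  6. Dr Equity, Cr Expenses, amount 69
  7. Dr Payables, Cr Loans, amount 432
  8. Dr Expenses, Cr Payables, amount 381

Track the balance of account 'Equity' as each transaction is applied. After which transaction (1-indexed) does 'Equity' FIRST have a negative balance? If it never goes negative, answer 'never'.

Answer: 2

Derivation:
After txn 1: Equity=0
After txn 2: Equity=-280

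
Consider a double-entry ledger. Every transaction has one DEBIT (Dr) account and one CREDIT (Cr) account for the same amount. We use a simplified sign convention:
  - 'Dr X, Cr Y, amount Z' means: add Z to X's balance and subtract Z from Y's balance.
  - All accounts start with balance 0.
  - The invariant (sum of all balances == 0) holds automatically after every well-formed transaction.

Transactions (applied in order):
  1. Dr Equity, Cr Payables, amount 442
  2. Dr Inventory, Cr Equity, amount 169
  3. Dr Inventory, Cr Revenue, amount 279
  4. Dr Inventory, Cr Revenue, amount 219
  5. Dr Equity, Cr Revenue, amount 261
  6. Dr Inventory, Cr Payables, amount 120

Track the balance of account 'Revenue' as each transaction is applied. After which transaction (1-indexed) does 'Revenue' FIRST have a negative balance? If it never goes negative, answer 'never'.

After txn 1: Revenue=0
After txn 2: Revenue=0
After txn 3: Revenue=-279

Answer: 3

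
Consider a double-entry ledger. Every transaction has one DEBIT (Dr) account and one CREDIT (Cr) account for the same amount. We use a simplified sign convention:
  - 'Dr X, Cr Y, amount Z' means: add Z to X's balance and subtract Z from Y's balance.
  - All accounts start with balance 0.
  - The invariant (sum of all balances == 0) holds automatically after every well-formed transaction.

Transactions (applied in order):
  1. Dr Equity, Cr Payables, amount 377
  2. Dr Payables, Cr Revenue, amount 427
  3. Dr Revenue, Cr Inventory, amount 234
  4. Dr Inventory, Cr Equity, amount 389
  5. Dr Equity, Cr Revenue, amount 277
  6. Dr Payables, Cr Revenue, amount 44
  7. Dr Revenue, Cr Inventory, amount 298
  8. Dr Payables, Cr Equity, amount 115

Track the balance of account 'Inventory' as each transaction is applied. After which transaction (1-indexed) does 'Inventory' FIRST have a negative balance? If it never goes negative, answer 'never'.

After txn 1: Inventory=0
After txn 2: Inventory=0
After txn 3: Inventory=-234

Answer: 3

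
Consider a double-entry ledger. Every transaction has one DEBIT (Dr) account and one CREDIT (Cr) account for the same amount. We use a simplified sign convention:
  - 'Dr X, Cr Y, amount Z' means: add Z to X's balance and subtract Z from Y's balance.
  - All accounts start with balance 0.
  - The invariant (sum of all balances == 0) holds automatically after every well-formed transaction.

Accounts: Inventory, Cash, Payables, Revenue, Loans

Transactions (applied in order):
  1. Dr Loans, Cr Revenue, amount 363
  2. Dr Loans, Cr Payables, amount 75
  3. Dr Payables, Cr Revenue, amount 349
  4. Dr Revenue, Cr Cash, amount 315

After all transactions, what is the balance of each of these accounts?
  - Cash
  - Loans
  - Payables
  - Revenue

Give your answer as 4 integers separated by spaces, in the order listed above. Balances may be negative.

Answer: -315 438 274 -397

Derivation:
After txn 1 (Dr Loans, Cr Revenue, amount 363): Loans=363 Revenue=-363
After txn 2 (Dr Loans, Cr Payables, amount 75): Loans=438 Payables=-75 Revenue=-363
After txn 3 (Dr Payables, Cr Revenue, amount 349): Loans=438 Payables=274 Revenue=-712
After txn 4 (Dr Revenue, Cr Cash, amount 315): Cash=-315 Loans=438 Payables=274 Revenue=-397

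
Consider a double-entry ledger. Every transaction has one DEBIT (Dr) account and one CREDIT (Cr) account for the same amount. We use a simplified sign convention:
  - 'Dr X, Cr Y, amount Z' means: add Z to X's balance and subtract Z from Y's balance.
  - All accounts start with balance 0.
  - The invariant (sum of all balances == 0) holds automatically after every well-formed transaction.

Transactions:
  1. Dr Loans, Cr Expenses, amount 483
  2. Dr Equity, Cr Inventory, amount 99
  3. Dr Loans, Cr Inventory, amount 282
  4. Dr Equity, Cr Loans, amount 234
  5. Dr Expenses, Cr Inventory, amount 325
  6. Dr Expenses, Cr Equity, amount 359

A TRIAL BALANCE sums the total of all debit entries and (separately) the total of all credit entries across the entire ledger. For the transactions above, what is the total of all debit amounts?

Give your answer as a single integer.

Txn 1: debit+=483
Txn 2: debit+=99
Txn 3: debit+=282
Txn 4: debit+=234
Txn 5: debit+=325
Txn 6: debit+=359
Total debits = 1782

Answer: 1782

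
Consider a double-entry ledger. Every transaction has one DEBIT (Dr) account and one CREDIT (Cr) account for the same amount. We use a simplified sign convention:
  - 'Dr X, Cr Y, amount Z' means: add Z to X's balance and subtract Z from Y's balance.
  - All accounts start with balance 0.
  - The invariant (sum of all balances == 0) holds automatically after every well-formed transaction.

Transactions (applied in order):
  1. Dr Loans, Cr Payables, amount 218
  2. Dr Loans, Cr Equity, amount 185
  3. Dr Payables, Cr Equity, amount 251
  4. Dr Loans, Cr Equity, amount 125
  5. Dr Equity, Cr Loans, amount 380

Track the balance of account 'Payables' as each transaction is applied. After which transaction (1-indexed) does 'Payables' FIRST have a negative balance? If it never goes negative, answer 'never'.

Answer: 1

Derivation:
After txn 1: Payables=-218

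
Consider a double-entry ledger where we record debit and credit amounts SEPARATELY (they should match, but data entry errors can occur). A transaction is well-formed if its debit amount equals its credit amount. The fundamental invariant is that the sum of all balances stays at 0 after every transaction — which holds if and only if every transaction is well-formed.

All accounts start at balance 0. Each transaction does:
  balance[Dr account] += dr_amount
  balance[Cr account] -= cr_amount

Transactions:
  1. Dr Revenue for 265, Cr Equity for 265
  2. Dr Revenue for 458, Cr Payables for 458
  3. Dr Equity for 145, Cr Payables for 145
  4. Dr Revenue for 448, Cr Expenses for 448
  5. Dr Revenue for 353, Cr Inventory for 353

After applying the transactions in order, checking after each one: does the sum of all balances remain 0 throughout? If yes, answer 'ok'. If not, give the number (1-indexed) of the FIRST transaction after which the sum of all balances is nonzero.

Answer: ok

Derivation:
After txn 1: dr=265 cr=265 sum_balances=0
After txn 2: dr=458 cr=458 sum_balances=0
After txn 3: dr=145 cr=145 sum_balances=0
After txn 4: dr=448 cr=448 sum_balances=0
After txn 5: dr=353 cr=353 sum_balances=0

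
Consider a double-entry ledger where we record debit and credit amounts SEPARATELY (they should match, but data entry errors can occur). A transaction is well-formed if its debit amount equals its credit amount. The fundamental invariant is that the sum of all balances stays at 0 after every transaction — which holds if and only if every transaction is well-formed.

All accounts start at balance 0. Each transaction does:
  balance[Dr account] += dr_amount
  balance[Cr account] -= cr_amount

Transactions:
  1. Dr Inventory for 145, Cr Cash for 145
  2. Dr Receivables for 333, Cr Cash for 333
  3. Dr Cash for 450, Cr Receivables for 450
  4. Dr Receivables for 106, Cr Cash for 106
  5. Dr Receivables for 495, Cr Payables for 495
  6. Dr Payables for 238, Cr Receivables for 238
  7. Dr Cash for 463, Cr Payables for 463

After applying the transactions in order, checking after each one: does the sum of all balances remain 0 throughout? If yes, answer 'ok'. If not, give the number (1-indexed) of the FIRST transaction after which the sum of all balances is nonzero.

Answer: ok

Derivation:
After txn 1: dr=145 cr=145 sum_balances=0
After txn 2: dr=333 cr=333 sum_balances=0
After txn 3: dr=450 cr=450 sum_balances=0
After txn 4: dr=106 cr=106 sum_balances=0
After txn 5: dr=495 cr=495 sum_balances=0
After txn 6: dr=238 cr=238 sum_balances=0
After txn 7: dr=463 cr=463 sum_balances=0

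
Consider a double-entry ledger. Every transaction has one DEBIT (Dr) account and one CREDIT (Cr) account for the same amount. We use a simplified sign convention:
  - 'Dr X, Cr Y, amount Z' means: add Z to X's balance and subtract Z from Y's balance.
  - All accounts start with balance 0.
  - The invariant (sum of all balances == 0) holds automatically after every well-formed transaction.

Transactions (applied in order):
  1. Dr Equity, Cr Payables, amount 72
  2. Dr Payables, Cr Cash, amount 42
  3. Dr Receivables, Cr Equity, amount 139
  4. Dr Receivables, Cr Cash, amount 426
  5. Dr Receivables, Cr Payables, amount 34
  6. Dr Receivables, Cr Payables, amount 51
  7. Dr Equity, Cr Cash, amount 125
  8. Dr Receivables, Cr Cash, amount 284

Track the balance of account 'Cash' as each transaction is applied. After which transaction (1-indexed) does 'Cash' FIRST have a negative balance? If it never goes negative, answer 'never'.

After txn 1: Cash=0
After txn 2: Cash=-42

Answer: 2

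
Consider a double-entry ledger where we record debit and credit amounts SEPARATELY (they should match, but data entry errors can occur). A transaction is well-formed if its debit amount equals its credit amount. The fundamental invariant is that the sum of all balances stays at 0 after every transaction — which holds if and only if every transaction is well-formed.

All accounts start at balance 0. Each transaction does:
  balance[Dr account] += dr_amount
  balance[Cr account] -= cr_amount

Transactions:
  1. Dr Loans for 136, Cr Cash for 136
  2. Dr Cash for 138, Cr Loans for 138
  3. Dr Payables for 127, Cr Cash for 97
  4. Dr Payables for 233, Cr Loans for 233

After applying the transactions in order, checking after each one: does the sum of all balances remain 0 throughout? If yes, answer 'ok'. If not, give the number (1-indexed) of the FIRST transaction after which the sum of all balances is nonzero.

After txn 1: dr=136 cr=136 sum_balances=0
After txn 2: dr=138 cr=138 sum_balances=0
After txn 3: dr=127 cr=97 sum_balances=30
After txn 4: dr=233 cr=233 sum_balances=30

Answer: 3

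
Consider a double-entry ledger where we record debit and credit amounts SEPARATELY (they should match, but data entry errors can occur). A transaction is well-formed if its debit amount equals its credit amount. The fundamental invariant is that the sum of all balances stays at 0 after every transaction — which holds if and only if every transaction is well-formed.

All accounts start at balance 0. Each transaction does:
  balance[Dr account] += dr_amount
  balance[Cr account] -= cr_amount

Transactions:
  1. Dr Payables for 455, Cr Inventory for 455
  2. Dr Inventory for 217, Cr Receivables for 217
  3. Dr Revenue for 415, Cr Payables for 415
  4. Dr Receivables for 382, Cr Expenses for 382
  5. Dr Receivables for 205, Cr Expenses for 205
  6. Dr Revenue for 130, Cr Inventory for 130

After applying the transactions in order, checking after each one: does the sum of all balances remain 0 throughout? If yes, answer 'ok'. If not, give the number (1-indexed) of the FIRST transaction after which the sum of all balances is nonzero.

Answer: ok

Derivation:
After txn 1: dr=455 cr=455 sum_balances=0
After txn 2: dr=217 cr=217 sum_balances=0
After txn 3: dr=415 cr=415 sum_balances=0
After txn 4: dr=382 cr=382 sum_balances=0
After txn 5: dr=205 cr=205 sum_balances=0
After txn 6: dr=130 cr=130 sum_balances=0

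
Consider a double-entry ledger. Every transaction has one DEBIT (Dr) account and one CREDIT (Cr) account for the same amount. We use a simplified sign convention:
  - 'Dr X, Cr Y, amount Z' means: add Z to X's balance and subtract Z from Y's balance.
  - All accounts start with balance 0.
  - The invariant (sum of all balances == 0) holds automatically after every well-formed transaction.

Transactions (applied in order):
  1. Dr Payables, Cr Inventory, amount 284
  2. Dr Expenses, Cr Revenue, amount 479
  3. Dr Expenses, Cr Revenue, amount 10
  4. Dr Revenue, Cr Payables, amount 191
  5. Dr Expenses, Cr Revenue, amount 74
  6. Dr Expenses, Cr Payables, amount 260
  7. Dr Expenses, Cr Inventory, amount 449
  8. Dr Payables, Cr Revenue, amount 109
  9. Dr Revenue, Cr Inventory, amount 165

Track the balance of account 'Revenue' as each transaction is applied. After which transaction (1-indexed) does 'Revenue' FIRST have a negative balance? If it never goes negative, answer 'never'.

After txn 1: Revenue=0
After txn 2: Revenue=-479

Answer: 2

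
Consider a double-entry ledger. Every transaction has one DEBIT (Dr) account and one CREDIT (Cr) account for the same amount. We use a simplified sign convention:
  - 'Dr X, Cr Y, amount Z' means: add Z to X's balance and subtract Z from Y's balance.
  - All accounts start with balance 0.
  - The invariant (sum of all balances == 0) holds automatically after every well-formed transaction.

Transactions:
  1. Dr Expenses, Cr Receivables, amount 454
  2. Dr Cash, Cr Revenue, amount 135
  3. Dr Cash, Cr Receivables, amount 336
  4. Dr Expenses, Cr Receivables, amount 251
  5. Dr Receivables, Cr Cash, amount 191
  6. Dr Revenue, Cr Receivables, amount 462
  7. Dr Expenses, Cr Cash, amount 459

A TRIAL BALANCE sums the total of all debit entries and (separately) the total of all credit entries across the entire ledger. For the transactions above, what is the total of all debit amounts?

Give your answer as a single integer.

Answer: 2288

Derivation:
Txn 1: debit+=454
Txn 2: debit+=135
Txn 3: debit+=336
Txn 4: debit+=251
Txn 5: debit+=191
Txn 6: debit+=462
Txn 7: debit+=459
Total debits = 2288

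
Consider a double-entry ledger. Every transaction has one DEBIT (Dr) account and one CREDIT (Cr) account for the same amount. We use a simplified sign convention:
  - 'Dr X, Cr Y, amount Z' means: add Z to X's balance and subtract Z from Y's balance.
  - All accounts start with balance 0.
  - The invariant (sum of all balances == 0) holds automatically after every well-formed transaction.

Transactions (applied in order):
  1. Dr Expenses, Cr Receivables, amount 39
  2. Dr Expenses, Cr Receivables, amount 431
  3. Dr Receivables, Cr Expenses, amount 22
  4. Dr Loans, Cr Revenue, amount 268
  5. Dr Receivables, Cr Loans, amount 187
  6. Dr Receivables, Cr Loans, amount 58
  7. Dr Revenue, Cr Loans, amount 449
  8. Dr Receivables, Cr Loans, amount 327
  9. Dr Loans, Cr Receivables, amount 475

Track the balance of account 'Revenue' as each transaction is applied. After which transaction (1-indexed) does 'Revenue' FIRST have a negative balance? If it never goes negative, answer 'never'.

After txn 1: Revenue=0
After txn 2: Revenue=0
After txn 3: Revenue=0
After txn 4: Revenue=-268

Answer: 4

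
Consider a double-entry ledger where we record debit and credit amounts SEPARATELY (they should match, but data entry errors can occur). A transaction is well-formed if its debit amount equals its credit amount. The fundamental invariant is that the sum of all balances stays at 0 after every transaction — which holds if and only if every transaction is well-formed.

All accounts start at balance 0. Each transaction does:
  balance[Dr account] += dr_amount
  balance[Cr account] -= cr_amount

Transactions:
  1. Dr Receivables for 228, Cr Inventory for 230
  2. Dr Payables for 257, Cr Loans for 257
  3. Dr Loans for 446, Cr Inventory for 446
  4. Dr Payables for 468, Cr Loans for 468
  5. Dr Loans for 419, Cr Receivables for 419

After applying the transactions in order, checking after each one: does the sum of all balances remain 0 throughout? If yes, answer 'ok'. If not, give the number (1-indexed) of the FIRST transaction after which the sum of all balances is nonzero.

Answer: 1

Derivation:
After txn 1: dr=228 cr=230 sum_balances=-2
After txn 2: dr=257 cr=257 sum_balances=-2
After txn 3: dr=446 cr=446 sum_balances=-2
After txn 4: dr=468 cr=468 sum_balances=-2
After txn 5: dr=419 cr=419 sum_balances=-2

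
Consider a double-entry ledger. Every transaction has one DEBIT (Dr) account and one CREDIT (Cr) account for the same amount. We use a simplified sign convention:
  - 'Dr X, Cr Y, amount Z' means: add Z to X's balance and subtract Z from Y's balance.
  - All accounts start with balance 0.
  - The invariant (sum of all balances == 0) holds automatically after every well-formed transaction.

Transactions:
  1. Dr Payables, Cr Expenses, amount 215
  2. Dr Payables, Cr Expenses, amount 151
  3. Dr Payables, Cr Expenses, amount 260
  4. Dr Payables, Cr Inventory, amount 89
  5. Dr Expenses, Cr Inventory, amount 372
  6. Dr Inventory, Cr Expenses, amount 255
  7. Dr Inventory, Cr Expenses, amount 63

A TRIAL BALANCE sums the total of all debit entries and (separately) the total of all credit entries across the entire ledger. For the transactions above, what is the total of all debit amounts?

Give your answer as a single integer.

Txn 1: debit+=215
Txn 2: debit+=151
Txn 3: debit+=260
Txn 4: debit+=89
Txn 5: debit+=372
Txn 6: debit+=255
Txn 7: debit+=63
Total debits = 1405

Answer: 1405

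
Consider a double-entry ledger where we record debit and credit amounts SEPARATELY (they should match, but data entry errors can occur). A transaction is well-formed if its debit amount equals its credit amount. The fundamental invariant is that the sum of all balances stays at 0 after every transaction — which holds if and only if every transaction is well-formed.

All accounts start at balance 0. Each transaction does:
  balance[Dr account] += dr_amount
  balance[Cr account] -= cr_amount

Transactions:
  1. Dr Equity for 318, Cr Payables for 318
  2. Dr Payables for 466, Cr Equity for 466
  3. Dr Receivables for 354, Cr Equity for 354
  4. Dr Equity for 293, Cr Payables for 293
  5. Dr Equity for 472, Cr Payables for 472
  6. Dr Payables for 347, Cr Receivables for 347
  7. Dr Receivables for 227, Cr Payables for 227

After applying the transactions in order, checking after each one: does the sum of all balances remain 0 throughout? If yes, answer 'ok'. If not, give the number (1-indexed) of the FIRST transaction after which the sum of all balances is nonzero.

Answer: ok

Derivation:
After txn 1: dr=318 cr=318 sum_balances=0
After txn 2: dr=466 cr=466 sum_balances=0
After txn 3: dr=354 cr=354 sum_balances=0
After txn 4: dr=293 cr=293 sum_balances=0
After txn 5: dr=472 cr=472 sum_balances=0
After txn 6: dr=347 cr=347 sum_balances=0
After txn 7: dr=227 cr=227 sum_balances=0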